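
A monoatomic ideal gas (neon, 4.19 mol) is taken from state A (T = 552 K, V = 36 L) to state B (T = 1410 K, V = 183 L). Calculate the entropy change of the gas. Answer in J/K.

Entropy is a state function: ΔS = nC_V ln(T₂/T₁) + nR ln(V₂/V₁), with C_V = 3R/2 = 12.47 J mol⁻¹ K⁻¹ for a monoatomic ideal gas.
ΔS = 4.19 × [12.47 × ln(1410/552) + 8.314 × ln(183/36)] = 106 J/K.

ΔS = 106 J/K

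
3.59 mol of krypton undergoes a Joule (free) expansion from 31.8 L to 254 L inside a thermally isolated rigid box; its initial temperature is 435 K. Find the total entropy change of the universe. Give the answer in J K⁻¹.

ΔS_universe = 62 J/K

No heat is exchanged and no work is done, so the ideal-gas temperature stays constant.
Entropy is a state function; using a reversible isothermal path, ΔS_gas = nR ln(V₂/V₁) = 3.59 × 8.314 × ln(254/31.8) = 62 J/K.
The insulated surroundings exchange no heat, so ΔS_surr = 0 and ΔS_universe = ΔS_gas.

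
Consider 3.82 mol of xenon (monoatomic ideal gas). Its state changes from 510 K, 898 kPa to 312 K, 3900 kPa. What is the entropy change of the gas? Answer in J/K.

ΔS = nC_p ln(T₂/T₁) − nR ln(P₂/P₁), with C_p = 5R/2 = 20.79 J mol⁻¹ K⁻¹ for a monoatomic ideal gas.
ΔS = 3.82 × [20.79 × ln(312/510) − 8.314 × ln(3900/898)] = -85.7 J/K.

ΔS = -85.7 J/K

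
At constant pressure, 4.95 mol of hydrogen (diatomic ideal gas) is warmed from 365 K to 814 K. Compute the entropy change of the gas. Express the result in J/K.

ΔS = 116 J/K

At constant pressure, ΔS = nC_p ln(T₂/T₁) with C_p = 7R/2 = 29.1 J mol⁻¹ K⁻¹.
ΔS = 4.95 × 29.1 × ln(814/365) = 116 J/K.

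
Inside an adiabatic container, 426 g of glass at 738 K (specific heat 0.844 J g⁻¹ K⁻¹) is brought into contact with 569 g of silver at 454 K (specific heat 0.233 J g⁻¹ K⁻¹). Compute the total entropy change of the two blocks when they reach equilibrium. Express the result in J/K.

Energy balance: T_f = (m₁c₁T₁ + m₂c₂T₂)/(m₁c₁ + m₂c₂) = 661.49 K.
ΔS₁ = m₁c₁ ln(T_f/T₁) = 359.544 × ln(661.49/738) = -39.351 J/K.
ΔS₂ = m₂c₂ ln(T_f/T₂) = 132.577 × ln(661.49/454) = 49.902 J/K.
ΔS_total = -39.351 + 49.902 = 10.6 J/K.

ΔS_total = 10.6 J/K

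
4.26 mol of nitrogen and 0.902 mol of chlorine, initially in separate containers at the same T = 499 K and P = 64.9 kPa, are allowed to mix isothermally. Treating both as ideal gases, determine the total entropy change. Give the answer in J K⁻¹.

ΔS_mix = 19.9 J/K

Mole fractions: x_A = 4.26/5.16 = 0.825, x_B = 0.175.
ΔS_mix = −R(n_A ln x_A + n_B ln x_B) = −8.314 × (4.26 ln 0.825 + 0.902 ln 0.175) = 19.9 J/K.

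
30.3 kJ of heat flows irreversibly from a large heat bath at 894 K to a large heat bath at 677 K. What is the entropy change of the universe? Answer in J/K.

ΔS_hot = −Q/T_H = −30300/894 = -33.89 J/K and ΔS_cold = +Q/T_C = 30300/677 = 44.76 J/K.
ΔS_total = -33.89 + 44.76 = 10.9 J/K, positive as the second law requires.

ΔS_total = 10.9 J/K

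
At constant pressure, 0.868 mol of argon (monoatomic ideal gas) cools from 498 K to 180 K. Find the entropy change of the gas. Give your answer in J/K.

At constant pressure, ΔS = nC_p ln(T₂/T₁) with C_p = 5R/2 = 20.79 J mol⁻¹ K⁻¹.
ΔS = 0.868 × 20.79 × ln(180/498) = -18.4 J/K.

ΔS = -18.4 J/K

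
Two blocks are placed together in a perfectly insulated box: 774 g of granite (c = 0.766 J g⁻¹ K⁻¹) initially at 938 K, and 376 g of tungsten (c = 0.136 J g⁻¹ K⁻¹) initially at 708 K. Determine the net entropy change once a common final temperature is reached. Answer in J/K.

ΔS_total = 1.72 J/K

Energy balance: T_f = (m₁c₁T₁ + m₂c₂T₂)/(m₁c₁ + m₂c₂) = 919.74 K.
ΔS₁ = m₁c₁ ln(T_f/T₁) = 592.884 × ln(919.74/938) = -11.66 J/K.
ΔS₂ = m₂c₂ ln(T_f/T₂) = 51.136 × ln(919.74/708) = 13.38 J/K.
ΔS_total = -11.66 + 13.38 = 1.72 J/K.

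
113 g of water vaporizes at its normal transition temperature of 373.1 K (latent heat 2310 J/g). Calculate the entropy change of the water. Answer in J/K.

ΔS = 700 J/K

Heat absorbed by the substance: Q = mL = 113 × 2310 = 261030 J.
At constant T, ΔS = Q_rev/T = 261030 / 373.1 = 700 J/K.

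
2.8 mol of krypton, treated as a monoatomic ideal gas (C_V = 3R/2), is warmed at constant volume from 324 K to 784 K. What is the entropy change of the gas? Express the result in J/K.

At constant volume, ΔS = nC_V ln(T₂/T₁) with C_V = 3R/2 = 12.47 J mol⁻¹ K⁻¹.
ΔS = 2.8 × 12.47 × ln(784/324) = 30.9 J/K.

ΔS = 30.9 J/K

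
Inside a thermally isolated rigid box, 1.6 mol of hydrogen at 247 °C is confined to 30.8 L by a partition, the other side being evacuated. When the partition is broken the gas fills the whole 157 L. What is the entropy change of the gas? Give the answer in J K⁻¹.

ΔS_gas = 21.7 J/K

No heat is exchanged and no work is done, so the ideal-gas temperature stays constant.
Entropy is a state function; using a reversible isothermal path, ΔS_gas = nR ln(V₂/V₁) = 1.6 × 8.314 × ln(157/30.8) = 21.7 J/K.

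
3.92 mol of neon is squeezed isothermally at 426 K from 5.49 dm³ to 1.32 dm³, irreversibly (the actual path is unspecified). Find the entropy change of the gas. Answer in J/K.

ΔS_gas = -46.5 J/K

Entropy is a state function, so ΔS_gas depends only on the end states.
For an isothermal ideal gas ΔS_gas = nR ln(V₂/V₁) = 3.92 × 8.314 × ln(1.32/5.49) = -46.5 J/K.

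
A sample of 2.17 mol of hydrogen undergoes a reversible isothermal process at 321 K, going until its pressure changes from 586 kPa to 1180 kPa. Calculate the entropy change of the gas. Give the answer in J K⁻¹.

For an isothermal ideal gas ΔS_gas = nR ln(P₁/P₂) = 2.17 × 8.314 × ln(586/1180) = -12.6 J/K.

ΔS_gas = -12.6 J/K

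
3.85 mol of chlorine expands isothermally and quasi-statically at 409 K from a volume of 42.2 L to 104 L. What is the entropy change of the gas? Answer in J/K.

ΔS_gas = 28.9 J/K

For an isothermal ideal gas ΔS_gas = nR ln(V₂/V₁) = 3.85 × 8.314 × ln(104/42.2) = 28.9 J/K.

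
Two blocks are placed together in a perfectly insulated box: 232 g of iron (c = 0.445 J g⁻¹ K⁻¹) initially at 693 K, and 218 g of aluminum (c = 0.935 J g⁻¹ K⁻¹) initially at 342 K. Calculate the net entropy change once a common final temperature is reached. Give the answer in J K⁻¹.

ΔS_total = 18.1 J/K

Energy balance: T_f = (m₁c₁T₁ + m₂c₂T₂)/(m₁c₁ + m₂c₂) = 460.01 K.
ΔS₁ = m₁c₁ ln(T_f/T₁) = 103.24 × ln(460.01/693) = -42.31 J/K.
ΔS₂ = m₂c₂ ln(T_f/T₂) = 203.83 × ln(460.01/342) = 60.42 J/K.
ΔS_total = -42.31 + 60.42 = 18.1 J/K.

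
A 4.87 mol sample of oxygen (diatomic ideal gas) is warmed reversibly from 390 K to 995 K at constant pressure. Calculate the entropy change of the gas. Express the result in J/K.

ΔS = 133 J/K

At constant pressure, ΔS = nC_p ln(T₂/T₁) with C_p = 7R/2 = 29.1 J mol⁻¹ K⁻¹.
ΔS = 4.87 × 29.1 × ln(995/390) = 133 J/K.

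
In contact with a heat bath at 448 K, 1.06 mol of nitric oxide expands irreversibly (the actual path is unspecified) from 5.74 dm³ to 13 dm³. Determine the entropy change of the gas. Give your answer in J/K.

ΔS_gas = 7.2 J/K

Entropy is a state function, so ΔS_gas depends only on the end states.
For an isothermal ideal gas ΔS_gas = nR ln(V₂/V₁) = 1.06 × 8.314 × ln(13/5.74) = 7.2 J/K.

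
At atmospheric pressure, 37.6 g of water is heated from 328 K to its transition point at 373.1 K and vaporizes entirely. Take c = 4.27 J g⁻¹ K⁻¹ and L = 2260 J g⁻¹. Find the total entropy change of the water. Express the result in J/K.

Warming step: ΔS₁ = m c ln(T_tr/T_i) = 37.6 × 4.27 × ln(373.1/328) = 20.68 J/K.
Phase change: ΔS₂ = +mL/T_tr = 37.6 × 2260 / 373.1 = 227.8 J/K.
ΔS_total = (20.68) + (227.8) = 248 J/K.

ΔS = 248 J/K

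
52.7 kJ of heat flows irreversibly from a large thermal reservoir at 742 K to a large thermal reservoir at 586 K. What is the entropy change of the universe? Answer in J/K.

ΔS_hot = −Q/T_H = −52700/742 = -71.02 J/K and ΔS_cold = +Q/T_C = 52700/586 = 89.93 J/K.
ΔS_total = -71.02 + 89.93 = 18.9 J/K, positive as the second law requires.

ΔS_total = 18.9 J/K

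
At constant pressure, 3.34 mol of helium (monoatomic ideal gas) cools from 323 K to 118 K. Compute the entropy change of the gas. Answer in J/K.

At constant pressure, ΔS = nC_p ln(T₂/T₁) with C_p = 5R/2 = 20.79 J mol⁻¹ K⁻¹.
ΔS = 3.34 × 20.79 × ln(118/323) = -69.9 J/K.

ΔS = -69.9 J/K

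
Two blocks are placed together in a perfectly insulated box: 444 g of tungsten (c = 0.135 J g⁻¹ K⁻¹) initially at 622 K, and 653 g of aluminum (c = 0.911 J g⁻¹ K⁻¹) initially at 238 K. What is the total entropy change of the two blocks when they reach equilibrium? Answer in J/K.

Energy balance: T_f = (m₁c₁T₁ + m₂c₂T₂)/(m₁c₁ + m₂c₂) = 273.15 K.
ΔS₁ = m₁c₁ ln(T_f/T₁) = 59.94 × ln(273.15/622) = -49.33 J/K.
ΔS₂ = m₂c₂ ln(T_f/T₂) = 594.883 × ln(273.15/238) = 81.95 J/K.
ΔS_total = -49.33 + 81.95 = 32.6 J/K.

ΔS_total = 32.6 J/K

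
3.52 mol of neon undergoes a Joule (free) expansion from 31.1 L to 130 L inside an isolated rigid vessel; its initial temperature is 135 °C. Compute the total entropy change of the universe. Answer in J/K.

ΔS_universe = 41.9 J/K

For an ideal gas in free expansion Q = 0 and W = 0, so T is unchanged.
Entropy is a state function; using a reversible isothermal path, ΔS_gas = nR ln(V₂/V₁) = 3.52 × 8.314 × ln(130/31.1) = 41.9 J/K.
The insulated surroundings exchange no heat, so ΔS_surr = 0 and ΔS_universe = ΔS_gas.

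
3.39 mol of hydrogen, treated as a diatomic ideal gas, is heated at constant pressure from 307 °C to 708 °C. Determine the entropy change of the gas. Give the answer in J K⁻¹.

In kelvin: T₁ = 580.15 K, T₂ = 981.15 K. At constant pressure, ΔS = nC_p ln(T₂/T₁) with C_p = 7R/2 = 29.1 J mol⁻¹ K⁻¹.
ΔS = 3.39 × 29.1 × ln(981.15/580.15) = 51.8 J/K.

ΔS = 51.8 J/K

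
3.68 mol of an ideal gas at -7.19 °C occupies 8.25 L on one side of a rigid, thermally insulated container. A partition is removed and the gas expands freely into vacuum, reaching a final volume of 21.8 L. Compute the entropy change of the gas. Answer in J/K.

For an ideal gas in free expansion Q = 0 and W = 0, so T is unchanged.
Entropy is a state function; using a reversible isothermal path, ΔS_gas = nR ln(V₂/V₁) = 3.68 × 8.314 × ln(21.8/8.25) = 29.7 J/K.

ΔS_gas = 29.7 J/K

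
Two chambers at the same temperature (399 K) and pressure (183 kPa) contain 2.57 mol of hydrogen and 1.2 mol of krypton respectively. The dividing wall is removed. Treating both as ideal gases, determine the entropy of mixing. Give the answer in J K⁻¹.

Mole fractions: x_A = 2.57/3.77 = 0.682, x_B = 0.318.
ΔS_mix = −R(n_A ln x_A + n_B ln x_B) = −8.314 × (2.57 ln 0.682 + 1.2 ln 0.318) = 19.6 J/K.

ΔS_mix = 19.6 J/K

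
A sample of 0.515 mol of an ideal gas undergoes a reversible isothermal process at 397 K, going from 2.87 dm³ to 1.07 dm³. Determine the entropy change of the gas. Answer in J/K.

For an isothermal ideal gas ΔS_gas = nR ln(V₂/V₁) = 0.515 × 8.314 × ln(1.07/2.87) = -4.22 J/K.

ΔS_gas = -4.22 J/K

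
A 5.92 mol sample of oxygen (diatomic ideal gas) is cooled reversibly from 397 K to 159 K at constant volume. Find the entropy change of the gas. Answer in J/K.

ΔS = -113 J/K

At constant volume, ΔS = nC_V ln(T₂/T₁) with C_V = 5R/2 = 20.79 J mol⁻¹ K⁻¹.
ΔS = 5.92 × 20.79 × ln(159/397) = -113 J/K.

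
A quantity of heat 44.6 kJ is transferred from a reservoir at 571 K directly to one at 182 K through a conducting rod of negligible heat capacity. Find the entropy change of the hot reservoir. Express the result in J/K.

The hot reservoir loses heat Q, so ΔS_hot = −Q/T_H = −44600/571 = -78.1 J/K.

ΔS_hot = -78.1 J/K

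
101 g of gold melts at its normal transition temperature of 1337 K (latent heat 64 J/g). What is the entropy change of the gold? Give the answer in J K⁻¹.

ΔS = 4.83 J/K

Heat absorbed by the substance: Q = mL = 101 × 64 = 6464 J.
At constant T, ΔS = Q_rev/T = 6464 / 1337 = 4.83 J/K.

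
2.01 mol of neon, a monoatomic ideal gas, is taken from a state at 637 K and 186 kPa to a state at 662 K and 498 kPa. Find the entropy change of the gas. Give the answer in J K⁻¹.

ΔS = -14.8 J/K

ΔS = nC_p ln(T₂/T₁) − nR ln(P₂/P₁), with C_p = 5R/2 = 20.79 J mol⁻¹ K⁻¹ for a monoatomic ideal gas.
ΔS = 2.01 × [20.79 × ln(662/637) − 8.314 × ln(498/186)] = -14.8 J/K.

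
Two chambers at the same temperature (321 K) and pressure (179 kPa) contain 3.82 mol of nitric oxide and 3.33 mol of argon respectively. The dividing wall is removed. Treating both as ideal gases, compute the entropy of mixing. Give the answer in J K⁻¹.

Mole fractions: x_A = 3.82/7.15 = 0.534, x_B = 0.466.
ΔS_mix = −R(n_A ln x_A + n_B ln x_B) = −8.314 × (3.82 ln 0.534 + 3.33 ln 0.466) = 41.1 J/K.

ΔS_mix = 41.1 J/K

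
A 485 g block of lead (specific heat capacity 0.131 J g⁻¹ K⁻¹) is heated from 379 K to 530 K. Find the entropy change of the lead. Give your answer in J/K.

ΔS = ∫dQ_rev/T = m c ln(T₂/T₁) = 485 × 0.131 × ln(530/379) = 21.3 J/K.

ΔS = 21.3 J/K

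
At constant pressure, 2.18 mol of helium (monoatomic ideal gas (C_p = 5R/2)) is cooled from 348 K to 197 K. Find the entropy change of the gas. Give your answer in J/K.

ΔS = -25.8 J/K

At constant pressure, ΔS = nC_p ln(T₂/T₁) with C_p = 5R/2 = 20.79 J mol⁻¹ K⁻¹.
ΔS = 2.18 × 20.79 × ln(197/348) = -25.8 J/K.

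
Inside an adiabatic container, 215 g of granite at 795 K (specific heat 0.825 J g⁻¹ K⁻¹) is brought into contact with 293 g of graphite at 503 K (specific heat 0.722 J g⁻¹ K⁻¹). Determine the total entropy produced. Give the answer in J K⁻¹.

ΔS_total = 10.2 J/K

Energy balance: T_f = (m₁c₁T₁ + m₂c₂T₂)/(m₁c₁ + m₂c₂) = 636.17 K.
ΔS₁ = m₁c₁ ln(T_f/T₁) = 177.375 × ln(636.17/795) = -39.53 J/K.
ΔS₂ = m₂c₂ ln(T_f/T₂) = 211.546 × ln(636.17/503) = 49.69 J/K.
ΔS_total = -39.53 + 49.69 = 10.2 J/K.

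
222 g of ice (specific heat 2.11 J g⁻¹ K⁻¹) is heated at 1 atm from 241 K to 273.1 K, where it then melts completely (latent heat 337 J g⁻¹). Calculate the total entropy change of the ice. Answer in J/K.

ΔS = 333 J/K

Warming step: ΔS₁ = m c ln(T_tr/T_i) = 222 × 2.11 × ln(273.1/241) = 58.572 J/K.
Phase change: ΔS₂ = +mL/T_tr = 222 × 337 / 273.1 = 273.94 J/K.
ΔS_total = (58.572) + (273.94) = 333 J/K.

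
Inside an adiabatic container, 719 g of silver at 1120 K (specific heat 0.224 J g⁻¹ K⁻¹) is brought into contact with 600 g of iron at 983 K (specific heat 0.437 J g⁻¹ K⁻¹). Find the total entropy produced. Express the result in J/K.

ΔS_total = 0.858 J/K

Energy balance: T_f = (m₁c₁T₁ + m₂c₂T₂)/(m₁c₁ + m₂c₂) = 1035.1 K.
ΔS₁ = m₁c₁ ln(T_f/T₁) = 161.056 × ln(1035.1/1120) = -12.691 J/K.
ΔS₂ = m₂c₂ ln(T_f/T₂) = 262.2 × ln(1035.1/983) = 13.549 J/K.
ΔS_total = -12.691 + 13.549 = 0.858 J/K.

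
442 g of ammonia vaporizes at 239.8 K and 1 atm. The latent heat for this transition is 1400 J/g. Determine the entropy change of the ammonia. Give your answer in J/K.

Heat absorbed by the substance: Q = mL = 442 × 1400 = 618800 J.
At constant T, ΔS = Q_rev/T = 618800 / 239.8 = 2580 J/K.

ΔS = 2580 J/K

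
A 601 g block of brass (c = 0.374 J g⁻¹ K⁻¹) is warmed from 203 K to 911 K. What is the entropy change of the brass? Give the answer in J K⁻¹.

ΔS = 337 J/K

ΔS = ∫dQ_rev/T = m c ln(T₂/T₁) = 601 × 0.374 × ln(911/203) = 337 J/K.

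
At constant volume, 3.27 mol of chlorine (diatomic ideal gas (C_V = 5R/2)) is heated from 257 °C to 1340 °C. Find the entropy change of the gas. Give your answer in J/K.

In kelvin: T₁ = 530.15 K, T₂ = 1613.15 K. At constant volume, ΔS = nC_V ln(T₂/T₁) with C_V = 5R/2 = 20.79 J mol⁻¹ K⁻¹.
ΔS = 3.27 × 20.79 × ln(1613.15/530.15) = 75.6 J/K.

ΔS = 75.6 J/K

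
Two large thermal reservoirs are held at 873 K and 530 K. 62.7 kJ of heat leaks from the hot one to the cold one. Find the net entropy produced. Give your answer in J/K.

ΔS_hot = −Q/T_H = −62700/873 = -71.82 J/K and ΔS_cold = +Q/T_C = 62700/530 = 118.3 J/K.
ΔS_total = -71.82 + 118.3 = 46.5 J/K, positive as the second law requires.

ΔS_total = 46.5 J/K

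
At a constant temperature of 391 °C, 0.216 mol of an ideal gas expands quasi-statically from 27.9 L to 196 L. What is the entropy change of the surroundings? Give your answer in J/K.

ΔS_surr = -3.5 J/K

For an isothermal ideal gas ΔS_gas = nR ln(V₂/V₁) = 0.216 × 8.314 × ln(196/27.9) = 3.5 J/K.
The process is reversible, so ΔS_surr = −ΔS_gas = -3.5 J/K and ΔS_universe = 0.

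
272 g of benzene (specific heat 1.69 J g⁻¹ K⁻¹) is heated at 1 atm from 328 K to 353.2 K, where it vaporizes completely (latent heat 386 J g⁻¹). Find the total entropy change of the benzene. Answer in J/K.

Warming step: ΔS₁ = m c ln(T_tr/T_i) = 272 × 1.69 × ln(353.2/328) = 34.03 J/K.
Phase change: ΔS₂ = +mL/T_tr = 272 × 386 / 353.2 = 297.3 J/K.
ΔS_total = (34.03) + (297.3) = 331 J/K.

ΔS = 331 J/K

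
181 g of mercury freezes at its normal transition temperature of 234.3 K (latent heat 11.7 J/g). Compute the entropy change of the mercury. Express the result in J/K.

ΔS = -9.04 J/K

Heat released by the substance: Q = −mL = −181 × 11.7 = −2117.7 J.
At constant T, ΔS = Q_rev/T = −2117.7 / 234.3 = -9.04 J/K.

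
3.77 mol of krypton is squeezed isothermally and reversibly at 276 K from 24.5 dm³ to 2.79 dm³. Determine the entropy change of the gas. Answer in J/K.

For an isothermal ideal gas ΔS_gas = nR ln(V₂/V₁) = 3.77 × 8.314 × ln(2.79/24.5) = -68.1 J/K.

ΔS_gas = -68.1 J/K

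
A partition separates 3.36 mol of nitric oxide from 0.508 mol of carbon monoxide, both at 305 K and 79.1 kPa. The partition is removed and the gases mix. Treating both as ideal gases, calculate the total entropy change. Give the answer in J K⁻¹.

Mole fractions: x_A = 3.36/3.87 = 0.869, x_B = 0.131.
ΔS_mix = −R(n_A ln x_A + n_B ln x_B) = −8.314 × (3.36 ln 0.869 + 0.508 ln 0.131) = 12.5 J/K.

ΔS_mix = 12.5 J/K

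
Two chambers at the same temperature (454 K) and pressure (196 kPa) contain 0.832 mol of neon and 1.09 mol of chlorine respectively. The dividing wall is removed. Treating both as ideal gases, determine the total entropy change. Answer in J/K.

ΔS_mix = 10.9 J/K

Mole fractions: x_A = 0.832/1.92 = 0.433, x_B = 0.567.
ΔS_mix = −R(n_A ln x_A + n_B ln x_B) = −8.314 × (0.832 ln 0.433 + 1.09 ln 0.567) = 10.9 J/K.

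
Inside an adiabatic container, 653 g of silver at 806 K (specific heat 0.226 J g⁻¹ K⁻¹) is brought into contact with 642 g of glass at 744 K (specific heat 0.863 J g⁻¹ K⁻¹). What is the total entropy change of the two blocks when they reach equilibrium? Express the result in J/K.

ΔS_total = 0.379 J/K

Energy balance: T_f = (m₁c₁T₁ + m₂c₂T₂)/(m₁c₁ + m₂c₂) = 757.04 K.
ΔS₁ = m₁c₁ ln(T_f/T₁) = 147.578 × ln(757.04/806) = -9.248 J/K.
ΔS₂ = m₂c₂ ln(T_f/T₂) = 554.046 × ln(757.04/744) = 9.627 J/K.
ΔS_total = -9.248 + 9.627 = 0.379 J/K.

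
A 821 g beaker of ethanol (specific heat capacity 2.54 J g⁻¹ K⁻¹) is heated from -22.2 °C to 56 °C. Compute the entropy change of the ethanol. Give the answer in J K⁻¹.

In kelvin: T₁ = 250.95 K, T₂ = 329.15 K. ΔS = ∫dQ_rev/T = m c ln(T₂/T₁) = 821 × 2.54 × ln(329.15/250.95) = 566 J/K.

ΔS = 566 J/K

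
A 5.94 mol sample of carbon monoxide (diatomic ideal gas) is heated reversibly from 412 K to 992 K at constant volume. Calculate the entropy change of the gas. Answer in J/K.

ΔS = 108 J/K

At constant volume, ΔS = nC_V ln(T₂/T₁) with C_V = 5R/2 = 20.79 J mol⁻¹ K⁻¹.
ΔS = 5.94 × 20.79 × ln(992/412) = 108 J/K.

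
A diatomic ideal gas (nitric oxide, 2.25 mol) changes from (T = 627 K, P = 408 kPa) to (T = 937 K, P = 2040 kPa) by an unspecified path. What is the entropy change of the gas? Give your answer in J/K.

ΔS = -3.8 J/K

ΔS = nC_p ln(T₂/T₁) − nR ln(P₂/P₁), with C_p = 7R/2 = 29.1 J mol⁻¹ K⁻¹ for a diatomic ideal gas.
ΔS = 2.25 × [29.1 × ln(937/627) − 8.314 × ln(2040/408)] = -3.8 J/K.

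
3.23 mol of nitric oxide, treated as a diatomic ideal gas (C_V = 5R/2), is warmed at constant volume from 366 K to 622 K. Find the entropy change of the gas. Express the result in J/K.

ΔS = 35.6 J/K

At constant volume, ΔS = nC_V ln(T₂/T₁) with C_V = 5R/2 = 20.79 J mol⁻¹ K⁻¹.
ΔS = 3.23 × 20.79 × ln(622/366) = 35.6 J/K.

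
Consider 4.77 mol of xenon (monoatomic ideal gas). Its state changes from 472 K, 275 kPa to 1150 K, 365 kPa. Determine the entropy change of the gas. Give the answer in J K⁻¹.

ΔS = nC_p ln(T₂/T₁) − nR ln(P₂/P₁), with C_p = 5R/2 = 20.79 J mol⁻¹ K⁻¹ for a monoatomic ideal gas.
ΔS = 4.77 × [20.79 × ln(1150/472) − 8.314 × ln(365/275)] = 77.1 J/K.

ΔS = 77.1 J/K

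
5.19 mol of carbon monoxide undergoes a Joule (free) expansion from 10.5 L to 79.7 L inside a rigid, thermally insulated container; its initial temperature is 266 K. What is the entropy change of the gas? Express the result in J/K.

For an ideal gas in free expansion Q = 0 and W = 0, so T is unchanged.
Entropy is a state function; using a reversible isothermal path, ΔS_gas = nR ln(V₂/V₁) = 5.19 × 8.314 × ln(79.7/10.5) = 87.5 J/K.

ΔS_gas = 87.5 J/K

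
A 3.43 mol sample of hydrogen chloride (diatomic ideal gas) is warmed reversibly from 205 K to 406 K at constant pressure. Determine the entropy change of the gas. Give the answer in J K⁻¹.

ΔS = 68.2 J/K

At constant pressure, ΔS = nC_p ln(T₂/T₁) with C_p = 7R/2 = 29.1 J mol⁻¹ K⁻¹.
ΔS = 3.43 × 29.1 × ln(406/205) = 68.2 J/K.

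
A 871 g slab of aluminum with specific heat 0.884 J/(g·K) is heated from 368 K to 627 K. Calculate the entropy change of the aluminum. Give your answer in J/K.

ΔS = 410 J/K

ΔS = ∫dQ_rev/T = m c ln(T₂/T₁) = 871 × 0.884 × ln(627/368) = 410 J/K.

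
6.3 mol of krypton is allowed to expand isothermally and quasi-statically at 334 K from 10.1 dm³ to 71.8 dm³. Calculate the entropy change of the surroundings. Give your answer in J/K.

For an isothermal ideal gas ΔS_gas = nR ln(V₂/V₁) = 6.3 × 8.314 × ln(71.8/10.1) = 103 J/K.
The process is reversible, so ΔS_surr = −ΔS_gas = -103 J/K and ΔS_universe = 0.

ΔS_surr = -103 J/K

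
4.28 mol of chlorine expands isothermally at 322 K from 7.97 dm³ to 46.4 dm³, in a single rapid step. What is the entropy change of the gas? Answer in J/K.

ΔS_gas = 62.7 J/K

Entropy is a state function, so ΔS_gas depends only on the end states.
For an isothermal ideal gas ΔS_gas = nR ln(V₂/V₁) = 4.28 × 8.314 × ln(46.4/7.97) = 62.7 J/K.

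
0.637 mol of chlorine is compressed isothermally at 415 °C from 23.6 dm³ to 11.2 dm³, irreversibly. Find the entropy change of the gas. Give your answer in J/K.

Entropy is a state function, so ΔS_gas depends only on the end states.
For an isothermal ideal gas ΔS_gas = nR ln(V₂/V₁) = 0.637 × 8.314 × ln(11.2/23.6) = -3.95 J/K.

ΔS_gas = -3.95 J/K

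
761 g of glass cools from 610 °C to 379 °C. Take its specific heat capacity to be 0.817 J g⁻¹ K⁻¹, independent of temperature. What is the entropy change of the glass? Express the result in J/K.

ΔS = -189 J/K

In kelvin: T₁ = 883.15 K, T₂ = 652.15 K. ΔS = ∫dQ_rev/T = m c ln(T₂/T₁) = 761 × 0.817 × ln(652.15/883.15) = -189 J/K.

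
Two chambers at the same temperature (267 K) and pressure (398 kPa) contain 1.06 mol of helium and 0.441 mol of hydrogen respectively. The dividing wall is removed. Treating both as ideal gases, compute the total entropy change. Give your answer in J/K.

Mole fractions: x_A = 1.06/1.5 = 0.706, x_B = 0.294.
ΔS_mix = −R(n_A ln x_A + n_B ln x_B) = −8.314 × (1.06 ln 0.706 + 0.441 ln 0.294) = 7.56 J/K.

ΔS_mix = 7.56 J/K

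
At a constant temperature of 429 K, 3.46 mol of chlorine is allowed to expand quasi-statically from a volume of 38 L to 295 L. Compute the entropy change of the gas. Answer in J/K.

For an isothermal ideal gas ΔS_gas = nR ln(V₂/V₁) = 3.46 × 8.314 × ln(295/38) = 59 J/K.

ΔS_gas = 59 J/K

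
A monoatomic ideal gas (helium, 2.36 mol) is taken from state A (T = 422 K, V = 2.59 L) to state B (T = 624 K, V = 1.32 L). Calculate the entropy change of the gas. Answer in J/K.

Entropy is a state function: ΔS = nC_V ln(T₂/T₁) + nR ln(V₂/V₁), with C_V = 3R/2 = 12.47 J mol⁻¹ K⁻¹ for a monoatomic ideal gas.
ΔS = 2.36 × [12.47 × ln(624/422) + 8.314 × ln(1.32/2.59)] = -1.71 J/K.

ΔS = -1.71 J/K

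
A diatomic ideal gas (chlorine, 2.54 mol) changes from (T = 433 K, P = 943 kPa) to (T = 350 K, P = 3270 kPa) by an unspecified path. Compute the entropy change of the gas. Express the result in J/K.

ΔS = nC_p ln(T₂/T₁) − nR ln(P₂/P₁), with C_p = 7R/2 = 29.1 J mol⁻¹ K⁻¹ for a diatomic ideal gas.
ΔS = 2.54 × [29.1 × ln(350/433) − 8.314 × ln(3270/943)] = -42 J/K.

ΔS = -42 J/K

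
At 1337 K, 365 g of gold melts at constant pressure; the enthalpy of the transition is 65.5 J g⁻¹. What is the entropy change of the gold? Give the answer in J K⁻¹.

ΔS = 17.9 J/K

Heat absorbed by the substance: Q = mL = 365 × 65.5 = 23907.5 J.
At constant T, ΔS = Q_rev/T = 23907.5 / 1337 = 17.9 J/K.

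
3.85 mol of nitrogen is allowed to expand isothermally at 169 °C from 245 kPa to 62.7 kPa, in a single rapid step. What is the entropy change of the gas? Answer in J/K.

ΔS_gas = 43.6 J/K

Entropy is a state function, so ΔS_gas depends only on the end states.
For an isothermal ideal gas ΔS_gas = nR ln(P₁/P₂) = 3.85 × 8.314 × ln(245/62.7) = 43.6 J/K.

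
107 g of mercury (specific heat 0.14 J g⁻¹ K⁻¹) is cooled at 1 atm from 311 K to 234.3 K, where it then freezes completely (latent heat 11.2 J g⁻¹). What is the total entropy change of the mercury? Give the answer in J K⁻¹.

ΔS = -9.36 J/K

Cooling step: ΔS₁ = m c ln(T_tr/T_i) = 107 × 0.14 × ln(234.3/311) = -4.242 J/K.
Phase change: ΔS₂ = −mL/T_tr = −107 × 11.2 / 234.3 = -5.115 J/K.
ΔS_total = (-4.242) + (-5.115) = -9.36 J/K.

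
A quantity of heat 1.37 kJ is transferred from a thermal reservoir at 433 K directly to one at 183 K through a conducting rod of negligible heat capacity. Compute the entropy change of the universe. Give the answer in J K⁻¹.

ΔS_total = 4.32 J/K

ΔS_hot = −Q/T_H = −1370/433 = -3.164 J/K and ΔS_cold = +Q/T_C = 1370/183 = 7.486 J/K.
ΔS_total = -3.164 + 7.486 = 4.32 J/K, positive as the second law requires.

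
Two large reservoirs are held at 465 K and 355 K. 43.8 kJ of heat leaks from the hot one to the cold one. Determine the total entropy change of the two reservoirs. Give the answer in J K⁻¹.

ΔS_total = 29.2 J/K

ΔS_hot = −Q/T_H = −43800/465 = -94.19 J/K and ΔS_cold = +Q/T_C = 43800/355 = 123.4 J/K.
ΔS_total = -94.19 + 123.4 = 29.2 J/K, positive as the second law requires.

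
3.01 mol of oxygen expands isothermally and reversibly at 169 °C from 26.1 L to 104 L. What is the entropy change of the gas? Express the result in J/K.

ΔS_gas = 34.6 J/K

For an isothermal ideal gas ΔS_gas = nR ln(V₂/V₁) = 3.01 × 8.314 × ln(104/26.1) = 34.6 J/K.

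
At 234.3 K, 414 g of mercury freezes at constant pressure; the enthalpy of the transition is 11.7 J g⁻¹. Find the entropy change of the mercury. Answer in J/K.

Heat released by the substance: Q = −mL = −414 × 11.7 = −4843.8 J.
At constant T, ΔS = Q_rev/T = −4843.8 / 234.3 = -20.7 J/K.

ΔS = -20.7 J/K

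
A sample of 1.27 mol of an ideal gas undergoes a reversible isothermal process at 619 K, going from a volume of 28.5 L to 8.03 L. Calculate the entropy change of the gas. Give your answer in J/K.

ΔS_gas = -13.4 J/K

For an isothermal ideal gas ΔS_gas = nR ln(V₂/V₁) = 1.27 × 8.314 × ln(8.03/28.5) = -13.4 J/K.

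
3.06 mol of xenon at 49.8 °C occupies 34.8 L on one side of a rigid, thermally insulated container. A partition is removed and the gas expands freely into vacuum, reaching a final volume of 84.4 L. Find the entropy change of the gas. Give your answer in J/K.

No heat is exchanged and no work is done, so the ideal-gas temperature stays constant.
Entropy is a state function; using a reversible isothermal path, ΔS_gas = nR ln(V₂/V₁) = 3.06 × 8.314 × ln(84.4/34.8) = 22.5 J/K.

ΔS_gas = 22.5 J/K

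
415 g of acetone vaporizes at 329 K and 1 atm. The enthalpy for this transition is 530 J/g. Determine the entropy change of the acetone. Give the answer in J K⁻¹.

Heat absorbed by the substance: Q = mL = 415 × 530 = 219950 J.
At constant T, ΔS = Q_rev/T = 219950 / 329 = 669 J/K.

ΔS = 669 J/K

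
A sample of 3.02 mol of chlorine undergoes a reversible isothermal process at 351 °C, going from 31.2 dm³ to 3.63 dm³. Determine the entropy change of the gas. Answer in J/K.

ΔS_gas = -54 J/K

For an isothermal ideal gas ΔS_gas = nR ln(V₂/V₁) = 3.02 × 8.314 × ln(3.63/31.2) = -54 J/K.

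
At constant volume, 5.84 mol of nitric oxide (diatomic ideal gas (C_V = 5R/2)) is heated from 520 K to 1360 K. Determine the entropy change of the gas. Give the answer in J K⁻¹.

At constant volume, ΔS = nC_V ln(T₂/T₁) with C_V = 5R/2 = 20.79 J mol⁻¹ K⁻¹.
ΔS = 5.84 × 20.79 × ln(1360/520) = 117 J/K.

ΔS = 117 J/K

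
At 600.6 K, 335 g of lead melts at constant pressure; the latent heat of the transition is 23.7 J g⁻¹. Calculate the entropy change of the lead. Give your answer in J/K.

ΔS = 13.2 J/K

Heat absorbed by the substance: Q = mL = 335 × 23.7 = 7939.5 J.
At constant T, ΔS = Q_rev/T = 7939.5 / 600.6 = 13.2 J/K.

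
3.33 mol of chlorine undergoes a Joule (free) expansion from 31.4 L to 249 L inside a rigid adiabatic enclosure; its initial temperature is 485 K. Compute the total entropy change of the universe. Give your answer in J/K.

No heat is exchanged and no work is done, so the ideal-gas temperature stays constant.
Entropy is a state function; using a reversible isothermal path, ΔS_gas = nR ln(V₂/V₁) = 3.33 × 8.314 × ln(249/31.4) = 57.3 J/K.
The insulated surroundings exchange no heat, so ΔS_surr = 0 and ΔS_universe = ΔS_gas.

ΔS_universe = 57.3 J/K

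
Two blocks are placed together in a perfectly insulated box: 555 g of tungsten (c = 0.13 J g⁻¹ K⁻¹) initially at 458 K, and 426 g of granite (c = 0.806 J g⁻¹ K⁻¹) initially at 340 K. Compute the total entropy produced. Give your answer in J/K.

ΔS_total = 2.82 J/K

Energy balance: T_f = (m₁c₁T₁ + m₂c₂T₂)/(m₁c₁ + m₂c₂) = 360.49 K.
ΔS₁ = m₁c₁ ln(T_f/T₁) = 72.15 × ln(360.49/458) = -17.27 J/K.
ΔS₂ = m₂c₂ ln(T_f/T₂) = 343.356 × ln(360.49/340) = 20.09 J/K.
ΔS_total = -17.27 + 20.09 = 2.82 J/K.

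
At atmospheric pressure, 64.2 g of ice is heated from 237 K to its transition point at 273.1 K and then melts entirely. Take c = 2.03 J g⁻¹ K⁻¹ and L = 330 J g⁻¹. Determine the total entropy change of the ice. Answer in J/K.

ΔS = 96.1 J/K

Warming step: ΔS₁ = m c ln(T_tr/T_i) = 64.2 × 2.03 × ln(273.1/237) = 18.48 J/K.
Phase change: ΔS₂ = +mL/T_tr = 64.2 × 330 / 273.1 = 77.58 J/K.
ΔS_total = (18.48) + (77.58) = 96.1 J/K.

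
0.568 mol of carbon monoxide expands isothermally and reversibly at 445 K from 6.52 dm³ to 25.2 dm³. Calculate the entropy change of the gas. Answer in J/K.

ΔS_gas = 6.38 J/K

For an isothermal ideal gas ΔS_gas = nR ln(V₂/V₁) = 0.568 × 8.314 × ln(25.2/6.52) = 6.38 J/K.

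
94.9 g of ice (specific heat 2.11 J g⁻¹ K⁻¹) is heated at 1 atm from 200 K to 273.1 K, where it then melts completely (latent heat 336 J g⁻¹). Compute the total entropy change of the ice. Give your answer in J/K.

ΔS = 179 J/K

Warming step: ΔS₁ = m c ln(T_tr/T_i) = 94.9 × 2.11 × ln(273.1/200) = 62.38 J/K.
Phase change: ΔS₂ = +mL/T_tr = 94.9 × 336 / 273.1 = 116.8 J/K.
ΔS_total = (62.38) + (116.8) = 179 J/K.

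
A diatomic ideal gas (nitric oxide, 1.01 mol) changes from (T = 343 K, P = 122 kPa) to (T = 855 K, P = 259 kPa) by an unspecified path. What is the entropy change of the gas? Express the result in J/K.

ΔS = 20.5 J/K

ΔS = nC_p ln(T₂/T₁) − nR ln(P₂/P₁), with C_p = 7R/2 = 29.1 J mol⁻¹ K⁻¹ for a diatomic ideal gas.
ΔS = 1.01 × [29.1 × ln(855/343) − 8.314 × ln(259/122)] = 20.5 J/K.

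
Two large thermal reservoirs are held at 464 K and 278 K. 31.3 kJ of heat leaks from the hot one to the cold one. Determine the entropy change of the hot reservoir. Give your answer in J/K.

The hot reservoir loses heat Q, so ΔS_hot = −Q/T_H = −31300/464 = -67.5 J/K.

ΔS_hot = -67.5 J/K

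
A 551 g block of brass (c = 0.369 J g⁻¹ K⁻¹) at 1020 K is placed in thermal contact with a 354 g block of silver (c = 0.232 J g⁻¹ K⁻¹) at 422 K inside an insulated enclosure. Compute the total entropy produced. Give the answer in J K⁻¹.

ΔS_total = 19.7 J/K

Energy balance: T_f = (m₁c₁T₁ + m₂c₂T₂)/(m₁c₁ + m₂c₂) = 847.95 K.
ΔS₁ = m₁c₁ ln(T_f/T₁) = 203.319 × ln(847.95/1020) = -37.562 J/K.
ΔS₂ = m₂c₂ ln(T_f/T₂) = 82.128 × ln(847.95/422) = 57.31 J/K.
ΔS_total = -37.562 + 57.31 = 19.7 J/K.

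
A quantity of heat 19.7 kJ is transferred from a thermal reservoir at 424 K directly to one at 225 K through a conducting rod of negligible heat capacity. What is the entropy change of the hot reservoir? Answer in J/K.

ΔS_hot = -46.5 J/K

The hot reservoir loses heat Q, so ΔS_hot = −Q/T_H = −19700/424 = -46.5 J/K.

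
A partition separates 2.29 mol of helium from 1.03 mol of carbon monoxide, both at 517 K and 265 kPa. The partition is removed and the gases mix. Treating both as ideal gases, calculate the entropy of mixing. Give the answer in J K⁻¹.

ΔS_mix = 17.1 J/K

Mole fractions: x_A = 2.29/3.32 = 0.69, x_B = 0.31.
ΔS_mix = −R(n_A ln x_A + n_B ln x_B) = −8.314 × (2.29 ln 0.69 + 1.03 ln 0.31) = 17.1 J/K.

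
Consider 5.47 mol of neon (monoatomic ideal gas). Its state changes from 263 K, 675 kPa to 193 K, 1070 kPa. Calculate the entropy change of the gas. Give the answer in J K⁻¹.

ΔS = -56.1 J/K

ΔS = nC_p ln(T₂/T₁) − nR ln(P₂/P₁), with C_p = 5R/2 = 20.79 J mol⁻¹ K⁻¹ for a monoatomic ideal gas.
ΔS = 5.47 × [20.79 × ln(193/263) − 8.314 × ln(1070/675)] = -56.1 J/K.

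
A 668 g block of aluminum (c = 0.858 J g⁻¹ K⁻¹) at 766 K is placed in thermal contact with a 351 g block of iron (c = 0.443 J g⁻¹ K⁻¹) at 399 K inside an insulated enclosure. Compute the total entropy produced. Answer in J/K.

Energy balance: T_f = (m₁c₁T₁ + m₂c₂T₂)/(m₁c₁ + m₂c₂) = 687.68 K.
ΔS₁ = m₁c₁ ln(T_f/T₁) = 573.144 × ln(687.68/766) = -61.82 J/K.
ΔS₂ = m₂c₂ ln(T_f/T₂) = 155.493 × ln(687.68/399) = 84.64 J/K.
ΔS_total = -61.82 + 84.64 = 22.8 J/K.

ΔS_total = 22.8 J/K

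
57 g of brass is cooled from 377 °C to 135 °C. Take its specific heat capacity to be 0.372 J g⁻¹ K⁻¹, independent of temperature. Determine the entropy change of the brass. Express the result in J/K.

In kelvin: T₁ = 650.15 K, T₂ = 408.15 K. ΔS = ∫dQ_rev/T = m c ln(T₂/T₁) = 57 × 0.372 × ln(408.15/650.15) = -9.87 J/K.

ΔS = -9.87 J/K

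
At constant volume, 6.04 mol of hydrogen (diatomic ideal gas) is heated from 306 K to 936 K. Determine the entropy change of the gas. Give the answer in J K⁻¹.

At constant volume, ΔS = nC_V ln(T₂/T₁) with C_V = 5R/2 = 20.79 J mol⁻¹ K⁻¹.
ΔS = 6.04 × 20.79 × ln(936/306) = 140 J/K.

ΔS = 140 J/K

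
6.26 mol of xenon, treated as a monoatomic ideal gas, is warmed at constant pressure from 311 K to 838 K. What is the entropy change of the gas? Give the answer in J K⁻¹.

At constant pressure, ΔS = nC_p ln(T₂/T₁) with C_p = 5R/2 = 20.79 J mol⁻¹ K⁻¹.
ΔS = 6.26 × 20.79 × ln(838/311) = 129 J/K.

ΔS = 129 J/K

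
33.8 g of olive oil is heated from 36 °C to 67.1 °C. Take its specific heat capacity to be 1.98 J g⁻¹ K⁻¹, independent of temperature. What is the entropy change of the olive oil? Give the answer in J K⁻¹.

In kelvin: T₁ = 309.15 K, T₂ = 340.25 K. ΔS = ∫dQ_rev/T = m c ln(T₂/T₁) = 33.8 × 1.98 × ln(340.25/309.15) = 6.41 J/K.

ΔS = 6.41 J/K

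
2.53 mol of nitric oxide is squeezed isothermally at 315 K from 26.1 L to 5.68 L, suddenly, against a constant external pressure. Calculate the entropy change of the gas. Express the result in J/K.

ΔS_gas = -32.1 J/K

Entropy is a state function, so ΔS_gas depends only on the end states.
For an isothermal ideal gas ΔS_gas = nR ln(V₂/V₁) = 2.53 × 8.314 × ln(5.68/26.1) = -32.1 J/K.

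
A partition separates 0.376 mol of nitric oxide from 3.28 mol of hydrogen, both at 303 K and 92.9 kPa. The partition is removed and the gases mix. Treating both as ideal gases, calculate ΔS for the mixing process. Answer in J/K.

Mole fractions: x_A = 0.376/3.66 = 0.103, x_B = 0.897.
ΔS_mix = −R(n_A ln x_A + n_B ln x_B) = −8.314 × (0.376 ln 0.103 + 3.28 ln 0.897) = 10.1 J/K.

ΔS_mix = 10.1 J/K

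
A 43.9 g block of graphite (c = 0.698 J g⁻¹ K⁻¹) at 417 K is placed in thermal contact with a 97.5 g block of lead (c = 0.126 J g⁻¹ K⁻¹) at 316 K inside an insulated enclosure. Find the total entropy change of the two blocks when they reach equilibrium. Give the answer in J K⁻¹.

ΔS_total = 0.324 J/K

Energy balance: T_f = (m₁c₁T₁ + m₂c₂T₂)/(m₁c₁ + m₂c₂) = 388.1 K.
ΔS₁ = m₁c₁ ln(T_f/T₁) = 30.6422 × ln(388.1/417) = -2.201 J/K.
ΔS₂ = m₂c₂ ln(T_f/T₂) = 12.285 × ln(388.1/316) = 2.525 J/K.
ΔS_total = -2.201 + 2.525 = 0.324 J/K.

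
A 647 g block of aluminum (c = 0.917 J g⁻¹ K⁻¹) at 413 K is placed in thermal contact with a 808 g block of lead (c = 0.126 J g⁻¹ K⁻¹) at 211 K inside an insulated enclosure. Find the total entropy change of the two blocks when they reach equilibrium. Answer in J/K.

ΔS_total = 16.7 J/K

Energy balance: T_f = (m₁c₁T₁ + m₂c₂T₂)/(m₁c₁ + m₂c₂) = 383.41 K.
ΔS₁ = m₁c₁ ln(T_f/T₁) = 593.299 × ln(383.41/413) = -44.1 J/K.
ΔS₂ = m₂c₂ ln(T_f/T₂) = 101.808 × ln(383.41/211) = 60.81 J/K.
ΔS_total = -44.1 + 60.81 = 16.7 J/K.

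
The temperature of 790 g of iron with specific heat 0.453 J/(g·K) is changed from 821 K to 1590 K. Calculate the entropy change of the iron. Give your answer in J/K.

ΔS = ∫dQ_rev/T = m c ln(T₂/T₁) = 790 × 0.453 × ln(1590/821) = 237 J/K.

ΔS = 237 J/K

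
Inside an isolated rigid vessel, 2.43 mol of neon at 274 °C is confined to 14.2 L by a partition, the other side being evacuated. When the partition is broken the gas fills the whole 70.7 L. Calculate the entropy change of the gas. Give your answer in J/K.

No heat is exchanged and no work is done, so the ideal-gas temperature stays constant.
Entropy is a state function; using a reversible isothermal path, ΔS_gas = nR ln(V₂/V₁) = 2.43 × 8.314 × ln(70.7/14.2) = 32.4 J/K.

ΔS_gas = 32.4 J/K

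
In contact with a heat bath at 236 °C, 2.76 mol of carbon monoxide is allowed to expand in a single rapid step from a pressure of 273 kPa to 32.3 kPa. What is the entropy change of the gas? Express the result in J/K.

Entropy is a state function, so ΔS_gas depends only on the end states.
For an isothermal ideal gas ΔS_gas = nR ln(P₁/P₂) = 2.76 × 8.314 × ln(273/32.3) = 49 J/K.

ΔS_gas = 49 J/K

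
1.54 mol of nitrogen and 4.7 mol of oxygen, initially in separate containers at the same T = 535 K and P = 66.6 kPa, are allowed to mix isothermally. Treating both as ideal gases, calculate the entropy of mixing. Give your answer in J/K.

ΔS_mix = 29 J/K

Mole fractions: x_A = 1.54/6.24 = 0.247, x_B = 0.753.
ΔS_mix = −R(n_A ln x_A + n_B ln x_B) = −8.314 × (1.54 ln 0.247 + 4.7 ln 0.753) = 29 J/K.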